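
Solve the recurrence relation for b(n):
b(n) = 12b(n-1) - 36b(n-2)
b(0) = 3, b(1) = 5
Characteristic equation: x² - 12x + 36 = 0, which is (x - (6))².
Repeated root r = 6.
General solution: b(n) = (A + Bn)·(6)^n.
From b(0) = 3: A = 3.
From b(1) = 5: (A + B)·(6) = 5 ⇒ B = - \frac{13}{6}.
So b(n) = \left(3 - \frac{13 n}{6}\right) \cdot (6)^n.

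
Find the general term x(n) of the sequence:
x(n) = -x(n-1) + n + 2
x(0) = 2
First-order linear with linear forcing.
Homogeneous solution: x_h(n) = A·(-1)^n.
Try particular x_p(n) = pn + q. Substituting:
  pn + q = -(p(n-1) + q) + n + 2.
Matching the n-coefficient: p = -p + 1 ⇒ p = \frac{1}{2}.
Matching constants: q = p - q + 2 ⇒ q = \frac{5}{4}.
General: x(n) = A·(-1)^n + \frac{n}{2} + \frac{5}{4}.
Apply x(0) = 2: A + \frac{5}{4} = 2 ⇒ A = \frac{3}{4}.
So x(n) = \frac{3 \left(-1\right)^{n}}{4} + \frac{n}{2} + \frac{5}{4}.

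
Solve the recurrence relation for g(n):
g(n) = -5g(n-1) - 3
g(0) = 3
First-order linear non-homogeneous.
Homogeneous solution: g_h(n) = A·(-5)^n.
Try constant particular solution g_p = K: K = -5K - 3 ⇒ K = - \frac{1}{2}.
General: g(n) = A·(-5)^n - \frac{1}{2}.
Apply g(0) = 3: A - \frac{1}{2} = 3 ⇒ A = \frac{7}{2}.
So g(n) = \frac{7 \left(-5\right)^{n}}{2} - \frac{1}{2}.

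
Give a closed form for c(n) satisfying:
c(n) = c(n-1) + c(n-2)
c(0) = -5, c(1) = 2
Characteristic equation: x² - x - 1 = 0.
Discriminant Δ = (1)² + 4·(1) = 5.
Roots r₁,₂ = (1 ± √5)/2, so r₁ = \frac{1}{2} + \frac{\sqrt{5}}{2}, r₂ = \frac{1}{2} - \frac{\sqrt{5}}{2}.
General solution: c(n) = A·r₁^n + B·r₂^n.
From the initial conditions, A + B = -5 and r₁A + r₂B = 2.
Since r₁ - r₂ = √5: A = (2 - (-5)r₂)/√5 = - \frac{5}{2} + \frac{9 \sqrt{5}}{10}, and B = -5 - A = - \frac{5}{2} - \frac{9 \sqrt{5}}{10}.
So c(n) = \left(- \frac{5}{2} + \frac{9 \sqrt{5}}{10}\right)\left(\frac{1}{2} + \frac{\sqrt{5}}{2}\right)^n + \left(- \frac{5}{2} - \frac{9 \sqrt{5}}{10}\right)\left(\frac{1}{2} - \frac{\sqrt{5}}{2}\right)^n.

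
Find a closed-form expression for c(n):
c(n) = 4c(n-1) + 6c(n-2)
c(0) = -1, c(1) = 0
Characteristic equation: x² - 4x - 6 = 0.
Discriminant Δ = (4)² + 4·(6) = 40.
Roots r₁,₂ = (4 ± √40)/2, so r₁ = 2 + \sqrt{10}, r₂ = 2 - \sqrt{10}.
General solution: c(n) = A·r₁^n + B·r₂^n.
From the initial conditions, A + B = -1 and r₁A + r₂B = 0.
Since r₁ - r₂ = √40: A = (0 - (-1)r₂)/√40 = - \frac{1}{2} + \frac{\sqrt{10}}{10}, and B = -1 - A = - \frac{1}{2} - \frac{\sqrt{10}}{10}.
So c(n) = \left(- \frac{1}{2} + \frac{\sqrt{10}}{10}\right)\left(2 + \sqrt{10}\right)^n + \left(- \frac{1}{2} - \frac{\sqrt{10}}{10}\right)\left(2 - \sqrt{10}\right)^n.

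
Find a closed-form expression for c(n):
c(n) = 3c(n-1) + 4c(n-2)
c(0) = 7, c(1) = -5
Characteristic equation: x² - 3x - 4 = 0, which factors as (x - (4))(x - (-1)) = 0.
Roots r₁ = 4, r₂ = -1 (distinct).
General solution: c(n) = A·(4)^n + B·(-1)^n.
From c(0) = 7: A + B = 7.
From c(1) = -5: 4A - B = -5.
Solving: A = \frac{2}{5}, B = \frac{33}{5}.
So c(n) = \frac{33 \left(-1\right)^{n}}{5} + \frac{2 \cdot 4^{n}}{5}.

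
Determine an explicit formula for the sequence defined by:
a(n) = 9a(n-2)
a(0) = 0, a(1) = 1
Characteristic equation: x² - 9 = 0, which factors as (x - (-3))(x - (3)) = 0.
Roots r₁ = -3, r₂ = 3 (distinct).
General solution: a(n) = A·(-3)^n + B·(3)^n.
From a(0) = 0: A + B = 0.
From a(1) = 1: -3A + 3B = 1.
Solving: A = - \frac{1}{6}, B = \frac{1}{6}.
So a(n) = - \frac{\left(-3\right)^{n}}{6} + \frac{3^{n}}{6}.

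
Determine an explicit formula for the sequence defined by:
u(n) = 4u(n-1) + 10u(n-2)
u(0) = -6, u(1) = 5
Characteristic equation: x² - 4x - 10 = 0.
Discriminant Δ = (4)² + 4·(10) = 56.
Roots r₁,₂ = (4 ± √56)/2, so r₁ = 2 + \sqrt{14}, r₂ = 2 - \sqrt{14}.
General solution: u(n) = A·r₁^n + B·r₂^n.
From the initial conditions, A + B = -6 and r₁A + r₂B = 5.
Since r₁ - r₂ = √56: A = (5 - (-6)r₂)/√56 = -3 + \frac{17 \sqrt{14}}{28}, and B = -6 - A = -3 - \frac{17 \sqrt{14}}{28}.
So u(n) = \left(-3 + \frac{17 \sqrt{14}}{28}\right)\left(2 + \sqrt{14}\right)^n + \left(-3 - \frac{17 \sqrt{14}}{28}\right)\left(2 - \sqrt{14}\right)^n.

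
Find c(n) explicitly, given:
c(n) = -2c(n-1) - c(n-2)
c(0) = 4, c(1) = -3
Characteristic equation: x² + 2x + 1 = 0, which is (x - (-1))².
Repeated root r = -1.
General solution: c(n) = (A + Bn)·(-1)^n.
From c(0) = 4: A = 4.
From c(1) = -3: (A + B)·(-1) = -3 ⇒ B = -1.
So c(n) = \left(4 - n\right) \cdot (-1)^n.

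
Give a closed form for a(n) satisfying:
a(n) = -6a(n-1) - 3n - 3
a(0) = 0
First-order linear with linear forcing.
Homogeneous solution: a_h(n) = A·(-6)^n.
Try particular a_p(n) = pn + q. Substituting:
  pn + q = -6(p(n-1) + q) - 3n - 3.
Matching the n-coefficient: p = -6p - 3 ⇒ p = - \frac{3}{7}.
Matching constants: q = 6p - 6q - 3 ⇒ q = - \frac{39}{49}.
General: a(n) = A·(-6)^n - \frac{3 n}{7} - \frac{39}{49}.
Apply a(0) = 0: A - \frac{39}{49} = 0 ⇒ A = \frac{39}{49}.
So a(n) = \frac{39 \left(-6\right)^{n}}{49} - \frac{3 n}{7} - \frac{39}{49}.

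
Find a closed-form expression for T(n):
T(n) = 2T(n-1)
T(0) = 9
This is a homogeneous first-order recurrence with ratio 2.
By induction T(n) = T(0) · (2)^n = 9 \cdot 2^{n}.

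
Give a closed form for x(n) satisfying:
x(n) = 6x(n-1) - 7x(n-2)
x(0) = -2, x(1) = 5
Characteristic equation: x² - 6x + 7 = 0.
Discriminant Δ = (6)² + 4·(-7) = 8.
Roots r₁,₂ = (6 ± √8)/2, so r₁ = \sqrt{2} + 3, r₂ = 3 - \sqrt{2}.
General solution: x(n) = A·r₁^n + B·r₂^n.
From the initial conditions, A + B = -2 and r₁A + r₂B = 5.
Since r₁ - r₂ = √8: A = (5 - (-2)r₂)/√8 = -1 + \frac{11 \sqrt{2}}{4}, and B = -2 - A = - \frac{11 \sqrt{2}}{4} - 1.
So x(n) = \left(-1 + \frac{11 \sqrt{2}}{4}\right)\left(\sqrt{2} + 3\right)^n + \left(- \frac{11 \sqrt{2}}{4} - 1\right)\left(3 - \sqrt{2}\right)^n.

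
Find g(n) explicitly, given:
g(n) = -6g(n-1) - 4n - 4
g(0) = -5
First-order linear with linear forcing.
Homogeneous solution: g_h(n) = A·(-6)^n.
Try particular g_p(n) = pn + q. Substituting:
  pn + q = -6(p(n-1) + q) - 4n - 4.
Matching the n-coefficient: p = -6p - 4 ⇒ p = - \frac{4}{7}.
Matching constants: q = 6p - 6q - 4 ⇒ q = - \frac{52}{49}.
General: g(n) = A·(-6)^n - \frac{4 n}{7} - \frac{52}{49}.
Apply g(0) = -5: A - \frac{52}{49} = -5 ⇒ A = - \frac{193}{49}.
So g(n) = - \frac{193 \left(-6\right)^{n}}{49} - \frac{4 n}{7} - \frac{52}{49}.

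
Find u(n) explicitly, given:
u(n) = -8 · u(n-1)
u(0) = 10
Pure geometric recurrence with ratio -8.
By induction u(n) = u(0) · (-8)^n = 10 \left(-8\right)^{n}.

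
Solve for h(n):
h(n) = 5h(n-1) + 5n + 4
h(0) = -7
First-order linear with linear forcing.
Homogeneous solution: h_h(n) = A·(5)^n.
Try particular h_p(n) = pn + q. Substituting:
  pn + q = 5(p(n-1) + q) + 5n + 4.
Matching the n-coefficient: p = 5p + 5 ⇒ p = - \frac{5}{4}.
Matching constants: q = -5p + 5q + 4 ⇒ q = - \frac{41}{16}.
General: h(n) = A·(5)^n - \frac{5 n}{4} - \frac{41}{16}.
Apply h(0) = -7: A - \frac{41}{16} = -7 ⇒ A = - \frac{71}{16}.
So h(n) = - \frac{71 \cdot 5^{n}}{16} - \frac{5 n}{4} - \frac{41}{16}.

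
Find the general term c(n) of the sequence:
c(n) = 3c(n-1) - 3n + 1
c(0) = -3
First-order linear with linear forcing.
Homogeneous solution: c_h(n) = A·(3)^n.
Try particular c_p(n) = pn + q. Substituting:
  pn + q = 3(p(n-1) + q) - 3n + 1.
Matching the n-coefficient: p = 3p - 3 ⇒ p = \frac{3}{2}.
Matching constants: q = -3p + 3q + 1 ⇒ q = \frac{7}{4}.
General: c(n) = A·(3)^n + \frac{3 n}{2} + \frac{7}{4}.
Apply c(0) = -3: A + \frac{7}{4} = -3 ⇒ A = - \frac{19}{4}.
So c(n) = - \frac{19 \cdot 3^{n}}{4} + \frac{3 n}{2} + \frac{7}{4}.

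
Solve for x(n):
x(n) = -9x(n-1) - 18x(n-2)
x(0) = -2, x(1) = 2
Characteristic equation: x² + 9x + 18 = 0, which factors as (x - (-3))(x - (-6)) = 0.
Roots r₁ = -3, r₂ = -6 (distinct).
General solution: x(n) = A·(-3)^n + B·(-6)^n.
From x(0) = -2: A + B = -2.
From x(1) = 2: -3A - 6B = 2.
Solving: A = - \frac{10}{3}, B = \frac{4}{3}.
So x(n) = - \frac{10 \left(-3\right)^{n}}{3} + \frac{4 \left(-6\right)^{n}}{3}.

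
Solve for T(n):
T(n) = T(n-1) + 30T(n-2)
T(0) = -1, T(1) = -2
Characteristic equation: x² - x - 30 = 0, which factors as (x - (-5))(x - (6)) = 0.
Roots r₁ = -5, r₂ = 6 (distinct).
General solution: T(n) = A·(-5)^n + B·(6)^n.
From T(0) = -1: A + B = -1.
From T(1) = -2: -5A + 6B = -2.
Solving: A = - \frac{4}{11}, B = - \frac{7}{11}.
So T(n) = - \frac{4 \left(-5\right)^{n}}{11} - \frac{7 \cdot 6^{n}}{11}.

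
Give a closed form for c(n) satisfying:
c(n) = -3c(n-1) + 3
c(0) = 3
First-order linear non-homogeneous.
Homogeneous solution: c_h(n) = A·(-3)^n.
Try constant particular solution c_p = K: K = -3K + 3 ⇒ K = \frac{3}{4}.
General: c(n) = A·(-3)^n + \frac{3}{4}.
Apply c(0) = 3: A + \frac{3}{4} = 3 ⇒ A = \frac{9}{4}.
So c(n) = \frac{9 \left(-3\right)^{n}}{4} + \frac{3}{4}.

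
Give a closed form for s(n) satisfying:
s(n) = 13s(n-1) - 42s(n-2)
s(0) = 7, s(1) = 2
Characteristic equation: x² - 13x + 42 = 0, which factors as (x - (7))(x - (6)) = 0.
Roots r₁ = 7, r₂ = 6 (distinct).
General solution: s(n) = A·(7)^n + B·(6)^n.
From s(0) = 7: A + B = 7.
From s(1) = 2: 7A + 6B = 2.
Solving: A = -40, B = 47.
So s(n) = 47 \cdot 6^{n} - 40 \cdot 7^{n}.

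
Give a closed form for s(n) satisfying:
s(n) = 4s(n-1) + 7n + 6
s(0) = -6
First-order linear with linear forcing.
Homogeneous solution: s_h(n) = A·(4)^n.
Try particular s_p(n) = pn + q. Substituting:
  pn + q = 4(p(n-1) + q) + 7n + 6.
Matching the n-coefficient: p = 4p + 7 ⇒ p = - \frac{7}{3}.
Matching constants: q = -4p + 4q + 6 ⇒ q = - \frac{46}{9}.
General: s(n) = A·(4)^n - \frac{7 n}{3} - \frac{46}{9}.
Apply s(0) = -6: A - \frac{46}{9} = -6 ⇒ A = - \frac{8}{9}.
So s(n) = - \frac{8 \cdot 4^{n}}{9} - \frac{7 n}{3} - \frac{46}{9}.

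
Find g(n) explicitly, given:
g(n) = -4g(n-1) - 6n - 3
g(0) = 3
First-order linear with linear forcing.
Homogeneous solution: g_h(n) = A·(-4)^n.
Try particular g_p(n) = pn + q. Substituting:
  pn + q = -4(p(n-1) + q) - 6n - 3.
Matching the n-coefficient: p = -4p - 6 ⇒ p = - \frac{6}{5}.
Matching constants: q = 4p - 4q - 3 ⇒ q = - \frac{39}{25}.
General: g(n) = A·(-4)^n - \frac{6 n}{5} - \frac{39}{25}.
Apply g(0) = 3: A - \frac{39}{25} = 3 ⇒ A = \frac{114}{25}.
So g(n) = \frac{114 \left(-4\right)^{n}}{25} - \frac{6 n}{5} - \frac{39}{25}.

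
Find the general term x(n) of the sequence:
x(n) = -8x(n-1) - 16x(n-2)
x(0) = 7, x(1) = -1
Characteristic equation: x² + 8x + 16 = 0, which is (x - (-4))².
Repeated root r = -4.
General solution: x(n) = (A + Bn)·(-4)^n.
From x(0) = 7: A = 7.
From x(1) = -1: (A + B)·(-4) = -1 ⇒ B = - \frac{27}{4}.
So x(n) = \left(7 - \frac{27 n}{4}\right) \cdot (-4)^n.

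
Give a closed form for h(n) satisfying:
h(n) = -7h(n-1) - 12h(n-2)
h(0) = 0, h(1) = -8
Characteristic equation: x² + 7x + 12 = 0, which factors as (x - (-4))(x - (-3)) = 0.
Roots r₁ = -4, r₂ = -3 (distinct).
General solution: h(n) = A·(-4)^n + B·(-3)^n.
From h(0) = 0: A + B = 0.
From h(1) = -8: -4A - 3B = -8.
Solving: A = 8, B = -8.
So h(n) = - 8 \left(-3\right)^{n} + 8 \left(-4\right)^{n}.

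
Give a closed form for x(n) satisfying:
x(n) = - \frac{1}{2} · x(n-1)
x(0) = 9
Pure geometric recurrence with ratio - \frac{1}{2}.
By induction x(n) = x(0) · (- \frac{1}{2})^n = 9 \left(- \frac{1}{2}\right)^{n}.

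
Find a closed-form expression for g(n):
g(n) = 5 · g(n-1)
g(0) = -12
Pure geometric recurrence with ratio 5.
By induction g(n) = g(0) · (5)^n = - 12 \cdot 5^{n}.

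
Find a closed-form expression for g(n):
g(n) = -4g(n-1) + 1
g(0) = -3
First-order linear non-homogeneous.
Homogeneous solution: g_h(n) = A·(-4)^n.
Try constant particular solution g_p = K: K = -4K + 1 ⇒ K = \frac{1}{5}.
General: g(n) = A·(-4)^n + \frac{1}{5}.
Apply g(0) = -3: A + \frac{1}{5} = -3 ⇒ A = - \frac{16}{5}.
So g(n) = \frac{1}{5} - \frac{16 \left(-4\right)^{n}}{5}.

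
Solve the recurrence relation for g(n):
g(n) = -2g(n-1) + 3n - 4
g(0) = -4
First-order linear with linear forcing.
Homogeneous solution: g_h(n) = A·(-2)^n.
Try particular g_p(n) = pn + q. Substituting:
  pn + q = -2(p(n-1) + q) + 3n - 4.
Matching the n-coefficient: p = -2p + 3 ⇒ p = 1.
Matching constants: q = 2p - 2q - 4 ⇒ q = - \frac{2}{3}.
General: g(n) = A·(-2)^n + n - \frac{2}{3}.
Apply g(0) = -4: A - \frac{2}{3} = -4 ⇒ A = - \frac{10}{3}.
So g(n) = - \frac{10 \left(-2\right)^{n}}{3} + n - \frac{2}{3}.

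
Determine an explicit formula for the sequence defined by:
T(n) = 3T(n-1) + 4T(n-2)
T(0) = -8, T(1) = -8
Characteristic equation: x² - 3x - 4 = 0, which factors as (x - (-1))(x - (4)) = 0.
Roots r₁ = -1, r₂ = 4 (distinct).
General solution: T(n) = A·(-1)^n + B·(4)^n.
From T(0) = -8: A + B = -8.
From T(1) = -8: -A + 4B = -8.
Solving: A = - \frac{24}{5}, B = - \frac{16}{5}.
So T(n) = - \frac{24 \left(-1\right)^{n}}{5} - \frac{16 \cdot 4^{n}}{5}.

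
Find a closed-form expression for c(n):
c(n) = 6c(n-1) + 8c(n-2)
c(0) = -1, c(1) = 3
Characteristic equation: x² - 6x - 8 = 0.
Discriminant Δ = (6)² + 4·(8) = 68.
Roots r₁,₂ = (6 ± √68)/2, so r₁ = 3 + \sqrt{17}, r₂ = 3 - \sqrt{17}.
General solution: c(n) = A·r₁^n + B·r₂^n.
From the initial conditions, A + B = -1 and r₁A + r₂B = 3.
Since r₁ - r₂ = √68: A = (3 - (-1)r₂)/√68 = - \frac{1}{2} + \frac{3 \sqrt{17}}{17}, and B = -1 - A = - \frac{3 \sqrt{17}}{17} - \frac{1}{2}.
So c(n) = \left(- \frac{1}{2} + \frac{3 \sqrt{17}}{17}\right)\left(3 + \sqrt{17}\right)^n + \left(- \frac{3 \sqrt{17}}{17} - \frac{1}{2}\right)\left(3 - \sqrt{17}\right)^n.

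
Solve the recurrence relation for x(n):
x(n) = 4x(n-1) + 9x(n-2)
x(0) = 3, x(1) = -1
Characteristic equation: x² - 4x - 9 = 0.
Discriminant Δ = (4)² + 4·(9) = 52.
Roots r₁,₂ = (4 ± √52)/2, so r₁ = 2 + \sqrt{13}, r₂ = 2 - \sqrt{13}.
General solution: x(n) = A·r₁^n + B·r₂^n.
From the initial conditions, A + B = 3 and r₁A + r₂B = -1.
Since r₁ - r₂ = √52: A = (-1 - (3)r₂)/√52 = \frac{3}{2} - \frac{7 \sqrt{13}}{26}, and B = 3 - A = \frac{7 \sqrt{13}}{26} + \frac{3}{2}.
So x(n) = \left(\frac{3}{2} - \frac{7 \sqrt{13}}{26}\right)\left(2 + \sqrt{13}\right)^n + \left(\frac{7 \sqrt{13}}{26} + \frac{3}{2}\right)\left(2 - \sqrt{13}\right)^n.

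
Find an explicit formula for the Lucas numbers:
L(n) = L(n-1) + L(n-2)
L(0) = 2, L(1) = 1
This is the Lucas sequence.
Characteristic equation: x² - x - 1 = 0; roots r₁ = \frac{1}{2} + \frac{\sqrt{5}}{2}, r₂ = \frac{1}{2} - \frac{\sqrt{5}}{2}.
General: L(n) = A·r₁^n + B·r₂^n. Solving with L(0)=2, L(1)=1 gives A = 1, B = 1.
So L(n) = 2^{- n} \left(\left(1 - \sqrt{5}\right)^{n} + \left(1 + \sqrt{5}\right)^{n}\right).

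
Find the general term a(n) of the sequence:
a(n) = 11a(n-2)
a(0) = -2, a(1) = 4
Characteristic equation: x² - 11 = 0.
Discriminant Δ = (0)² + 4·(11) = 44.
Roots r₁,₂ = (0 ± √44)/2, so r₁ = \sqrt{11}, r₂ = - \sqrt{11}.
General solution: a(n) = A·r₁^n + B·r₂^n.
From the initial conditions, A + B = -2 and r₁A + r₂B = 4.
Since r₁ - r₂ = √44: A = (4 - (-2)r₂)/√44 = -1 + \frac{2 \sqrt{11}}{11}, and B = -2 - A = -1 - \frac{2 \sqrt{11}}{11}.
So a(n) = \left(-1 + \frac{2 \sqrt{11}}{11}\right)\left(\sqrt{11}\right)^n + \left(-1 - \frac{2 \sqrt{11}}{11}\right)\left(- \sqrt{11}\right)^n.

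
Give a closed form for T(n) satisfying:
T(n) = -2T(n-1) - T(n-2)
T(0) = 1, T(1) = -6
Characteristic equation: x² + 2x + 1 = 0, which is (x - (-1))².
Repeated root r = -1.
General solution: T(n) = (A + Bn)·(-1)^n.
From T(0) = 1: A = 1.
From T(1) = -6: (A + B)·(-1) = -6 ⇒ B = 5.
So T(n) = \left(5 n + 1\right) \cdot (-1)^n.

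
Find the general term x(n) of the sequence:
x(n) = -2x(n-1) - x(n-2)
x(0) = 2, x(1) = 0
Characteristic equation: x² + 2x + 1 = 0, which is (x - (-1))².
Repeated root r = -1.
General solution: x(n) = (A + Bn)·(-1)^n.
From x(0) = 2: A = 2.
From x(1) = 0: (A + B)·(-1) = 0 ⇒ B = -2.
So x(n) = \left(2 - 2 n\right) \cdot (-1)^n.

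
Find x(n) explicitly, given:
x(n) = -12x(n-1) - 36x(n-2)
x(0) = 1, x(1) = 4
Characteristic equation: x² + 12x + 36 = 0, which is (x - (-6))².
Repeated root r = -6.
General solution: x(n) = (A + Bn)·(-6)^n.
From x(0) = 1: A = 1.
From x(1) = 4: (A + B)·(-6) = 4 ⇒ B = - \frac{5}{3}.
So x(n) = \left(1 - \frac{5 n}{3}\right) \cdot (-6)^n.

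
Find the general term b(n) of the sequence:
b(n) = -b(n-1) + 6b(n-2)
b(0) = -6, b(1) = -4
Characteristic equation: x² + x - 6 = 0, which factors as (x - (2))(x - (-3)) = 0.
Roots r₁ = 2, r₂ = -3 (distinct).
General solution: b(n) = A·(2)^n + B·(-3)^n.
From b(0) = -6: A + B = -6.
From b(1) = -4: 2A - 3B = -4.
Solving: A = - \frac{22}{5}, B = - \frac{8}{5}.
So b(n) = - \frac{8 \left(-3\right)^{n}}{5} - \frac{22 \cdot 2^{n}}{5}.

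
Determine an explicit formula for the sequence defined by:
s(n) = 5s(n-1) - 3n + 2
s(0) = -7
First-order linear with linear forcing.
Homogeneous solution: s_h(n) = A·(5)^n.
Try particular s_p(n) = pn + q. Substituting:
  pn + q = 5(p(n-1) + q) - 3n + 2.
Matching the n-coefficient: p = 5p - 3 ⇒ p = \frac{3}{4}.
Matching constants: q = -5p + 5q + 2 ⇒ q = \frac{7}{16}.
General: s(n) = A·(5)^n + \frac{3 n}{4} + \frac{7}{16}.
Apply s(0) = -7: A + \frac{7}{16} = -7 ⇒ A = - \frac{119}{16}.
So s(n) = - \frac{119 \cdot 5^{n}}{16} + \frac{3 n}{4} + \frac{7}{16}.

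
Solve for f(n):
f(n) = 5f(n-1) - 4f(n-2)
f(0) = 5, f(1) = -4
Characteristic equation: x² - 5x + 4 = 0, which factors as (x - (1))(x - (4)) = 0.
Roots r₁ = 1, r₂ = 4 (distinct).
General solution: f(n) = A·(1)^n + B·(4)^n.
From f(0) = 5: A + B = 5.
From f(1) = -4: A + 4B = -4.
Solving: A = 8, B = -3.
So f(n) = 8 - 3 \cdot 4^{n}.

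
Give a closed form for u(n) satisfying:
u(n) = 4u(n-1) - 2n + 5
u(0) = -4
First-order linear with linear forcing.
Homogeneous solution: u_h(n) = A·(4)^n.
Try particular u_p(n) = pn + q. Substituting:
  pn + q = 4(p(n-1) + q) - 2n + 5.
Matching the n-coefficient: p = 4p - 2 ⇒ p = \frac{2}{3}.
Matching constants: q = -4p + 4q + 5 ⇒ q = - \frac{7}{9}.
General: u(n) = A·(4)^n + \frac{2 n}{3} - \frac{7}{9}.
Apply u(0) = -4: A - \frac{7}{9} = -4 ⇒ A = - \frac{29}{9}.
So u(n) = - \frac{29 \cdot 4^{n}}{9} + \frac{2 n}{3} - \frac{7}{9}.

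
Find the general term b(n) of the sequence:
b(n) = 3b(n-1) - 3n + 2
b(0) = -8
First-order linear with linear forcing.
Homogeneous solution: b_h(n) = A·(3)^n.
Try particular b_p(n) = pn + q. Substituting:
  pn + q = 3(p(n-1) + q) - 3n + 2.
Matching the n-coefficient: p = 3p - 3 ⇒ p = \frac{3}{2}.
Matching constants: q = -3p + 3q + 2 ⇒ q = \frac{5}{4}.
General: b(n) = A·(3)^n + \frac{3 n}{2} + \frac{5}{4}.
Apply b(0) = -8: A + \frac{5}{4} = -8 ⇒ A = - \frac{37}{4}.
So b(n) = - \frac{37 \cdot 3^{n}}{4} + \frac{3 n}{2} + \frac{5}{4}.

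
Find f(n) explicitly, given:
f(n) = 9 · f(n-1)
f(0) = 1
Pure geometric recurrence with ratio 9.
By induction f(n) = f(0) · (9)^n = 9^{n}.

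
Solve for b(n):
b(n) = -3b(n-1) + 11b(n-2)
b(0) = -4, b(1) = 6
Characteristic equation: x² + 3x - 11 = 0.
Discriminant Δ = (-3)² + 4·(11) = 53.
Roots r₁,₂ = (-3 ± √53)/2, so r₁ = - \frac{3}{2} + \frac{\sqrt{53}}{2}, r₂ = - \frac{\sqrt{53}}{2} - \frac{3}{2}.
General solution: b(n) = A·r₁^n + B·r₂^n.
From the initial conditions, A + B = -4 and r₁A + r₂B = 6.
Since r₁ - r₂ = √53: A = (6 - (-4)r₂)/√53 = -2, and B = -4 - A = -2.
So b(n) = \left(-2\right)\left(- \frac{3}{2} + \frac{\sqrt{53}}{2}\right)^n + \left(-2\right)\left(- \frac{\sqrt{53}}{2} - \frac{3}{2}\right)^n.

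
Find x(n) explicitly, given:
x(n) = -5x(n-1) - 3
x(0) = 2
First-order linear non-homogeneous.
Homogeneous solution: x_h(n) = A·(-5)^n.
Try constant particular solution x_p = K: K = -5K - 3 ⇒ K = - \frac{1}{2}.
General: x(n) = A·(-5)^n - \frac{1}{2}.
Apply x(0) = 2: A - \frac{1}{2} = 2 ⇒ A = \frac{5}{2}.
So x(n) = \frac{5 \left(-5\right)^{n}}{2} - \frac{1}{2}.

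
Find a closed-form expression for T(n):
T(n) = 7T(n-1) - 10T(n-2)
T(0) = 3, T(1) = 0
Characteristic equation: x² - 7x + 10 = 0, which factors as (x - (5))(x - (2)) = 0.
Roots r₁ = 5, r₂ = 2 (distinct).
General solution: T(n) = A·(5)^n + B·(2)^n.
From T(0) = 3: A + B = 3.
From T(1) = 0: 5A + 2B = 0.
Solving: A = -2, B = 5.
So T(n) = 5 \cdot 2^{n} - 2 \cdot 5^{n}.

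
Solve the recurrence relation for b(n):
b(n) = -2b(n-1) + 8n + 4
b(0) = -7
First-order linear with linear forcing.
Homogeneous solution: b_h(n) = A·(-2)^n.
Try particular b_p(n) = pn + q. Substituting:
  pn + q = -2(p(n-1) + q) + 8n + 4.
Matching the n-coefficient: p = -2p + 8 ⇒ p = \frac{8}{3}.
Matching constants: q = 2p - 2q + 4 ⇒ q = \frac{28}{9}.
General: b(n) = A·(-2)^n + \frac{8 n}{3} + \frac{28}{9}.
Apply b(0) = -7: A + \frac{28}{9} = -7 ⇒ A = - \frac{91}{9}.
So b(n) = - \frac{91 \left(-2\right)^{n}}{9} + \frac{8 n}{3} + \frac{28}{9}.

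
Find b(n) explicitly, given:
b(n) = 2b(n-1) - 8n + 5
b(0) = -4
First-order linear with linear forcing.
Homogeneous solution: b_h(n) = A·(2)^n.
Try particular b_p(n) = pn + q. Substituting:
  pn + q = 2(p(n-1) + q) - 8n + 5.
Matching the n-coefficient: p = 2p - 8 ⇒ p = 8.
Matching constants: q = -2p + 2q + 5 ⇒ q = 11.
General: b(n) = A·(2)^n + 8 n + 11.
Apply b(0) = -4: A + 11 = -4 ⇒ A = -15.
So b(n) = - 15 \cdot 2^{n} + 8 n + 11.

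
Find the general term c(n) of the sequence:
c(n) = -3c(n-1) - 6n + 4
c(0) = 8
First-order linear with linear forcing.
Homogeneous solution: c_h(n) = A·(-3)^n.
Try particular c_p(n) = pn + q. Substituting:
  pn + q = -3(p(n-1) + q) - 6n + 4.
Matching the n-coefficient: p = -3p - 6 ⇒ p = - \frac{3}{2}.
Matching constants: q = 3p - 3q + 4 ⇒ q = - \frac{1}{8}.
General: c(n) = A·(-3)^n - \frac{3 n}{2} - \frac{1}{8}.
Apply c(0) = 8: A - \frac{1}{8} = 8 ⇒ A = \frac{65}{8}.
So c(n) = \frac{65 \left(-3\right)^{n}}{8} - \frac{3 n}{2} - \frac{1}{8}.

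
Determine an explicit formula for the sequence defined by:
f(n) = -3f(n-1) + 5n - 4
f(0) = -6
First-order linear with linear forcing.
Homogeneous solution: f_h(n) = A·(-3)^n.
Try particular f_p(n) = pn + q. Substituting:
  pn + q = -3(p(n-1) + q) + 5n - 4.
Matching the n-coefficient: p = -3p + 5 ⇒ p = \frac{5}{4}.
Matching constants: q = 3p - 3q - 4 ⇒ q = - \frac{1}{16}.
General: f(n) = A·(-3)^n + \frac{5 n}{4} - \frac{1}{16}.
Apply f(0) = -6: A - \frac{1}{16} = -6 ⇒ A = - \frac{95}{16}.
So f(n) = - \frac{95 \left(-3\right)^{n}}{16} + \frac{5 n}{4} - \frac{1}{16}.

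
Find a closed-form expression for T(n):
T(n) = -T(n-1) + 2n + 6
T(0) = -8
First-order linear with linear forcing.
Homogeneous solution: T_h(n) = A·(-1)^n.
Try particular T_p(n) = pn + q. Substituting:
  pn + q = -(p(n-1) + q) + 2n + 6.
Matching the n-coefficient: p = -p + 2 ⇒ p = 1.
Matching constants: q = p - q + 6 ⇒ q = \frac{7}{2}.
General: T(n) = A·(-1)^n + n + \frac{7}{2}.
Apply T(0) = -8: A + \frac{7}{2} = -8 ⇒ A = - \frac{23}{2}.
So T(n) = - \frac{23 \left(-1\right)^{n}}{2} + n + \frac{7}{2}.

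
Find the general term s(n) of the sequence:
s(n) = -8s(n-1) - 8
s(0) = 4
First-order linear non-homogeneous.
Homogeneous solution: s_h(n) = A·(-8)^n.
Try constant particular solution s_p = K: K = -8K - 8 ⇒ K = - \frac{8}{9}.
General: s(n) = A·(-8)^n - \frac{8}{9}.
Apply s(0) = 4: A - \frac{8}{9} = 4 ⇒ A = \frac{44}{9}.
So s(n) = \frac{44 \left(-8\right)^{n}}{9} - \frac{8}{9}.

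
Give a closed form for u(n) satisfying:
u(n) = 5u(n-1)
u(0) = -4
This is a homogeneous first-order recurrence with ratio 5.
By induction u(n) = u(0) · (5)^n = - 4 \cdot 5^{n}.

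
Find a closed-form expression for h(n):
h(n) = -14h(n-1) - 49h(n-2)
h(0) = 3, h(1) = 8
Characteristic equation: x² + 14x + 49 = 0, which is (x - (-7))².
Repeated root r = -7.
General solution: h(n) = (A + Bn)·(-7)^n.
From h(0) = 3: A = 3.
From h(1) = 8: (A + B)·(-7) = 8 ⇒ B = - \frac{29}{7}.
So h(n) = \left(3 - \frac{29 n}{7}\right) \cdot (-7)^n.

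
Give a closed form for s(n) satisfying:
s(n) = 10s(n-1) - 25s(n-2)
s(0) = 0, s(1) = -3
Characteristic equation: x² - 10x + 25 = 0, which is (x - (5))².
Repeated root r = 5.
General solution: s(n) = (A + Bn)·(5)^n.
From s(0) = 0: A = 0.
From s(1) = -3: (A + B)·(5) = -3 ⇒ B = - \frac{3}{5}.
So s(n) = \left(- \frac{3 n}{5}\right) \cdot (5)^n.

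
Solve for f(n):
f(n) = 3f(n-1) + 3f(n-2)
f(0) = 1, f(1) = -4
Characteristic equation: x² - 3x - 3 = 0.
Discriminant Δ = (3)² + 4·(3) = 21.
Roots r₁,₂ = (3 ± √21)/2, so r₁ = \frac{3}{2} + \frac{\sqrt{21}}{2}, r₂ = \frac{3}{2} - \frac{\sqrt{21}}{2}.
General solution: f(n) = A·r₁^n + B·r₂^n.
From the initial conditions, A + B = 1 and r₁A + r₂B = -4.
Since r₁ - r₂ = √21: A = (-4 - (1)r₂)/√21 = \frac{1}{2} - \frac{11 \sqrt{21}}{42}, and B = 1 - A = \frac{1}{2} + \frac{11 \sqrt{21}}{42}.
So f(n) = \left(\frac{1}{2} - \frac{11 \sqrt{21}}{42}\right)\left(\frac{3}{2} + \frac{\sqrt{21}}{2}\right)^n + \left(\frac{1}{2} + \frac{11 \sqrt{21}}{42}\right)\left(\frac{3}{2} - \frac{\sqrt{21}}{2}\right)^n.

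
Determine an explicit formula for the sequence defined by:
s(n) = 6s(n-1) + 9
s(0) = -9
First-order linear non-homogeneous.
Homogeneous solution: s_h(n) = A·(6)^n.
Try constant particular solution s_p = K: K = 6K + 9 ⇒ K = - \frac{9}{5}.
General: s(n) = A·(6)^n - \frac{9}{5}.
Apply s(0) = -9: A - \frac{9}{5} = -9 ⇒ A = - \frac{36}{5}.
So s(n) = - \frac{36 \cdot 6^{n}}{5} - \frac{9}{5}.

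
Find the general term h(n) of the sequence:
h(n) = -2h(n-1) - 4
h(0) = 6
First-order linear non-homogeneous.
Homogeneous solution: h_h(n) = A·(-2)^n.
Try constant particular solution h_p = K: K = -2K - 4 ⇒ K = - \frac{4}{3}.
General: h(n) = A·(-2)^n - \frac{4}{3}.
Apply h(0) = 6: A - \frac{4}{3} = 6 ⇒ A = \frac{22}{3}.
So h(n) = \frac{22 \left(-2\right)^{n}}{3} - \frac{4}{3}.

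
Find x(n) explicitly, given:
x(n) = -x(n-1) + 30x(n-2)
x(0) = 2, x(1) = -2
Characteristic equation: x² + x - 30 = 0, which factors as (x - (-6))(x - (5)) = 0.
Roots r₁ = -6, r₂ = 5 (distinct).
General solution: x(n) = A·(-6)^n + B·(5)^n.
From x(0) = 2: A + B = 2.
From x(1) = -2: -6A + 5B = -2.
Solving: A = \frac{12}{11}, B = \frac{10}{11}.
So x(n) = \frac{12 \left(-6\right)^{n}}{11} + \frac{10 \cdot 5^{n}}{11}.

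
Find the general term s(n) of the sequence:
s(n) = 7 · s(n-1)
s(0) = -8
Pure geometric recurrence with ratio 7.
By induction s(n) = s(0) · (7)^n = - 8 \cdot 7^{n}.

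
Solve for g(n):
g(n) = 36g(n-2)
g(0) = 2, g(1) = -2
Characteristic equation: x² - 36 = 0, which factors as (x - (-6))(x - (6)) = 0.
Roots r₁ = -6, r₂ = 6 (distinct).
General solution: g(n) = A·(-6)^n + B·(6)^n.
From g(0) = 2: A + B = 2.
From g(1) = -2: -6A + 6B = -2.
Solving: A = \frac{7}{6}, B = \frac{5}{6}.
So g(n) = \frac{7 \left(-6\right)^{n}}{6} + \frac{5 \cdot 6^{n}}{6}.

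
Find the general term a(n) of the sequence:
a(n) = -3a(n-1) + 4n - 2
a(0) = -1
First-order linear with linear forcing.
Homogeneous solution: a_h(n) = A·(-3)^n.
Try particular a_p(n) = pn + q. Substituting:
  pn + q = -3(p(n-1) + q) + 4n - 2.
Matching the n-coefficient: p = -3p + 4 ⇒ p = 1.
Matching constants: q = 3p - 3q - 2 ⇒ q = \frac{1}{4}.
General: a(n) = A·(-3)^n + n + \frac{1}{4}.
Apply a(0) = -1: A + \frac{1}{4} = -1 ⇒ A = - \frac{5}{4}.
So a(n) = - \frac{5 \left(-3\right)^{n}}{4} + n + \frac{1}{4}.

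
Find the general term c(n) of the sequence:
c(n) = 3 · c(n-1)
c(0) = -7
Pure geometric recurrence with ratio 3.
By induction c(n) = c(0) · (3)^n = - 7 \cdot 3^{n}.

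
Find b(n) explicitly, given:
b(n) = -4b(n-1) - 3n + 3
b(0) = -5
First-order linear with linear forcing.
Homogeneous solution: b_h(n) = A·(-4)^n.
Try particular b_p(n) = pn + q. Substituting:
  pn + q = -4(p(n-1) + q) - 3n + 3.
Matching the n-coefficient: p = -4p - 3 ⇒ p = - \frac{3}{5}.
Matching constants: q = 4p - 4q + 3 ⇒ q = \frac{3}{25}.
General: b(n) = A·(-4)^n - \frac{3 n}{5} + \frac{3}{25}.
Apply b(0) = -5: A + \frac{3}{25} = -5 ⇒ A = - \frac{128}{25}.
So b(n) = - \frac{128 \left(-4\right)^{n}}{25} - \frac{3 n}{5} + \frac{3}{25}.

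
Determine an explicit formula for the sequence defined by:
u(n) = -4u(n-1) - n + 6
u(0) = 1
First-order linear with linear forcing.
Homogeneous solution: u_h(n) = A·(-4)^n.
Try particular u_p(n) = pn + q. Substituting:
  pn + q = -4(p(n-1) + q) - n + 6.
Matching the n-coefficient: p = -4p - 1 ⇒ p = - \frac{1}{5}.
Matching constants: q = 4p - 4q + 6 ⇒ q = \frac{26}{25}.
General: u(n) = A·(-4)^n - \frac{n}{5} + \frac{26}{25}.
Apply u(0) = 1: A + \frac{26}{25} = 1 ⇒ A = - \frac{1}{25}.
So u(n) = - \frac{\left(-4\right)^{n}}{25} - \frac{n}{5} + \frac{26}{25}.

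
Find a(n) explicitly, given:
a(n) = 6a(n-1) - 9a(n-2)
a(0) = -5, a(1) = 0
Characteristic equation: x² - 6x + 9 = 0, which is (x - (3))².
Repeated root r = 3.
General solution: a(n) = (A + Bn)·(3)^n.
From a(0) = -5: A = -5.
From a(1) = 0: (A + B)·(3) = 0 ⇒ B = 5.
So a(n) = \left(5 n - 5\right) \cdot (3)^n.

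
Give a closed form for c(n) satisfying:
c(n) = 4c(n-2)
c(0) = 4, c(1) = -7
Characteristic equation: x² - 4 = 0, which factors as (x - (-2))(x - (2)) = 0.
Roots r₁ = -2, r₂ = 2 (distinct).
General solution: c(n) = A·(-2)^n + B·(2)^n.
From c(0) = 4: A + B = 4.
From c(1) = -7: -2A + 2B = -7.
Solving: A = \frac{15}{4}, B = \frac{1}{4}.
So c(n) = \frac{15 \left(-2\right)^{n}}{4} + \frac{2^{n}}{4}.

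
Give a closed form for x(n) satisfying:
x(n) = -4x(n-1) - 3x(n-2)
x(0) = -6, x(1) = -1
Characteristic equation: x² + 4x + 3 = 0, which factors as (x - (-1))(x - (-3)) = 0.
Roots r₁ = -1, r₂ = -3 (distinct).
General solution: x(n) = A·(-1)^n + B·(-3)^n.
From x(0) = -6: A + B = -6.
From x(1) = -1: -A - 3B = -1.
Solving: A = - \frac{19}{2}, B = \frac{7}{2}.
So x(n) = - \frac{19 \left(-1\right)^{n}}{2} + \frac{7 \left(-3\right)^{n}}{2}.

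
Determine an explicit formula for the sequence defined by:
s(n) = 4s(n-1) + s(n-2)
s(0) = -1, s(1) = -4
Characteristic equation: x² - 4x - 1 = 0.
Discriminant Δ = (4)² + 4·(1) = 20.
Roots r₁,₂ = (4 ± √20)/2, so r₁ = 2 + \sqrt{5}, r₂ = 2 - \sqrt{5}.
General solution: s(n) = A·r₁^n + B·r₂^n.
From the initial conditions, A + B = -1 and r₁A + r₂B = -4.
Since r₁ - r₂ = √20: A = (-4 - (-1)r₂)/√20 = - \frac{1}{2} - \frac{\sqrt{5}}{5}, and B = -1 - A = - \frac{1}{2} + \frac{\sqrt{5}}{5}.
So s(n) = \left(- \frac{1}{2} - \frac{\sqrt{5}}{5}\right)\left(2 + \sqrt{5}\right)^n + \left(- \frac{1}{2} + \frac{\sqrt{5}}{5}\right)\left(2 - \sqrt{5}\right)^n.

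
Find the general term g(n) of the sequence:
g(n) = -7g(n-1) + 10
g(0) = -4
First-order linear non-homogeneous.
Homogeneous solution: g_h(n) = A·(-7)^n.
Try constant particular solution g_p = K: K = -7K + 10 ⇒ K = \frac{5}{4}.
General: g(n) = A·(-7)^n + \frac{5}{4}.
Apply g(0) = -4: A + \frac{5}{4} = -4 ⇒ A = - \frac{21}{4}.
So g(n) = \frac{5}{4} - \frac{21 \left(-7\right)^{n}}{4}.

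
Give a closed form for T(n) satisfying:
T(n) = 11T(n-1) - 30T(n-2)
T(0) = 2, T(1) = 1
Characteristic equation: x² - 11x + 30 = 0, which factors as (x - (5))(x - (6)) = 0.
Roots r₁ = 5, r₂ = 6 (distinct).
General solution: T(n) = A·(5)^n + B·(6)^n.
From T(0) = 2: A + B = 2.
From T(1) = 1: 5A + 6B = 1.
Solving: A = 11, B = -9.
So T(n) = 11 \cdot 5^{n} - 9 \cdot 6^{n}.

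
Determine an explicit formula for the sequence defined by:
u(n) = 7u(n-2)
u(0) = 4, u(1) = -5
Characteristic equation: x² - 7 = 0.
Discriminant Δ = (0)² + 4·(7) = 28.
Roots r₁,₂ = (0 ± √28)/2, so r₁ = \sqrt{7}, r₂ = - \sqrt{7}.
General solution: u(n) = A·r₁^n + B·r₂^n.
From the initial conditions, A + B = 4 and r₁A + r₂B = -5.
Since r₁ - r₂ = √28: A = (-5 - (4)r₂)/√28 = 2 - \frac{5 \sqrt{7}}{14}, and B = 4 - A = \frac{5 \sqrt{7}}{14} + 2.
So u(n) = \left(2 - \frac{5 \sqrt{7}}{14}\right)\left(\sqrt{7}\right)^n + \left(\frac{5 \sqrt{7}}{14} + 2\right)\left(- \sqrt{7}\right)^n.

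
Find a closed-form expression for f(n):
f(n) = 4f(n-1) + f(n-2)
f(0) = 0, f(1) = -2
Characteristic equation: x² - 4x - 1 = 0.
Discriminant Δ = (4)² + 4·(1) = 20.
Roots r₁,₂ = (4 ± √20)/2, so r₁ = 2 + \sqrt{5}, r₂ = 2 - \sqrt{5}.
General solution: f(n) = A·r₁^n + B·r₂^n.
From the initial conditions, A + B = 0 and r₁A + r₂B = -2.
Since r₁ - r₂ = √20: A = (-2 - (0)r₂)/√20 = - \frac{\sqrt{5}}{5}, and B = 0 - A = \frac{\sqrt{5}}{5}.
So f(n) = \left(- \frac{\sqrt{5}}{5}\right)\left(2 + \sqrt{5}\right)^n + \left(\frac{\sqrt{5}}{5}\right)\left(2 - \sqrt{5}\right)^n.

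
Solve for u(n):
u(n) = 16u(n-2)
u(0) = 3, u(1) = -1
Characteristic equation: x² - 16 = 0, which factors as (x - (4))(x - (-4)) = 0.
Roots r₁ = 4, r₂ = -4 (distinct).
General solution: u(n) = A·(4)^n + B·(-4)^n.
From u(0) = 3: A + B = 3.
From u(1) = -1: 4A - 4B = -1.
Solving: A = \frac{11}{8}, B = \frac{13}{8}.
So u(n) = \frac{13 \left(-4\right)^{n}}{8} + \frac{11 \cdot 4^{n}}{8}.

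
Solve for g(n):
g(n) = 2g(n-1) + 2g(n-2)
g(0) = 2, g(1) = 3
Characteristic equation: x² - 2x - 2 = 0.
Discriminant Δ = (2)² + 4·(2) = 12.
Roots r₁,₂ = (2 ± √12)/2, so r₁ = 1 + \sqrt{3}, r₂ = 1 - \sqrt{3}.
General solution: g(n) = A·r₁^n + B·r₂^n.
From the initial conditions, A + B = 2 and r₁A + r₂B = 3.
Since r₁ - r₂ = √12: A = (3 - (2)r₂)/√12 = \frac{\sqrt{3}}{6} + 1, and B = 2 - A = 1 - \frac{\sqrt{3}}{6}.
So g(n) = \left(\frac{\sqrt{3}}{6} + 1\right)\left(1 + \sqrt{3}\right)^n + \left(1 - \frac{\sqrt{3}}{6}\right)\left(1 - \sqrt{3}\right)^n.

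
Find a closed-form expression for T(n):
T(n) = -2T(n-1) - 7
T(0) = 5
First-order linear non-homogeneous.
Homogeneous solution: T_h(n) = A·(-2)^n.
Try constant particular solution T_p = K: K = -2K - 7 ⇒ K = - \frac{7}{3}.
General: T(n) = A·(-2)^n - \frac{7}{3}.
Apply T(0) = 5: A - \frac{7}{3} = 5 ⇒ A = \frac{22}{3}.
So T(n) = \frac{22 \left(-2\right)^{n}}{3} - \frac{7}{3}.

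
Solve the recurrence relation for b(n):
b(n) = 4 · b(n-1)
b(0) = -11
Pure geometric recurrence with ratio 4.
By induction b(n) = b(0) · (4)^n = - 11 \cdot 4^{n}.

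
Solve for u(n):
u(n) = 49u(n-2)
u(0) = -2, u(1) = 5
Characteristic equation: x² - 49 = 0, which factors as (x - (-7))(x - (7)) = 0.
Roots r₁ = -7, r₂ = 7 (distinct).
General solution: u(n) = A·(-7)^n + B·(7)^n.
From u(0) = -2: A + B = -2.
From u(1) = 5: -7A + 7B = 5.
Solving: A = - \frac{19}{14}, B = - \frac{9}{14}.
So u(n) = - \frac{19 \left(-7\right)^{n}}{14} - \frac{9 \cdot 7^{n}}{14}.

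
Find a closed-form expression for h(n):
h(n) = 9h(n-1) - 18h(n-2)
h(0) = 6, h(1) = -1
Characteristic equation: x² - 9x + 18 = 0, which factors as (x - (3))(x - (6)) = 0.
Roots r₁ = 3, r₂ = 6 (distinct).
General solution: h(n) = A·(3)^n + B·(6)^n.
From h(0) = 6: A + B = 6.
From h(1) = -1: 3A + 6B = -1.
Solving: A = \frac{37}{3}, B = - \frac{19}{3}.
So h(n) = \frac{37 \cdot 3^{n}}{3} - \frac{19 \cdot 6^{n}}{3}.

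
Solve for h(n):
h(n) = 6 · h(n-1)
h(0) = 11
Pure geometric recurrence with ratio 6.
By induction h(n) = h(0) · (6)^n = 11 \cdot 6^{n}.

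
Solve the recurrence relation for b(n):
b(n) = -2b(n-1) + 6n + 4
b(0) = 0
First-order linear with linear forcing.
Homogeneous solution: b_h(n) = A·(-2)^n.
Try particular b_p(n) = pn + q. Substituting:
  pn + q = -2(p(n-1) + q) + 6n + 4.
Matching the n-coefficient: p = -2p + 6 ⇒ p = 2.
Matching constants: q = 2p - 2q + 4 ⇒ q = \frac{8}{3}.
General: b(n) = A·(-2)^n + 2 n + \frac{8}{3}.
Apply b(0) = 0: A + \frac{8}{3} = 0 ⇒ A = - \frac{8}{3}.
So b(n) = - \frac{8 \left(-2\right)^{n}}{3} + 2 n + \frac{8}{3}.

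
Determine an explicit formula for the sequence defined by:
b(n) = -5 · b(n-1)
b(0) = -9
Pure geometric recurrence with ratio -5.
By induction b(n) = b(0) · (-5)^n = - 9 \left(-5\right)^{n}.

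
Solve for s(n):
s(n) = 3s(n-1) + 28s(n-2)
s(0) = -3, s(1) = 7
Characteristic equation: x² - 3x - 28 = 0, which factors as (x - (7))(x - (-4)) = 0.
Roots r₁ = 7, r₂ = -4 (distinct).
General solution: s(n) = A·(7)^n + B·(-4)^n.
From s(0) = -3: A + B = -3.
From s(1) = 7: 7A - 4B = 7.
Solving: A = - \frac{5}{11}, B = - \frac{28}{11}.
So s(n) = - \frac{28 \left(-4\right)^{n}}{11} - \frac{5 \cdot 7^{n}}{11}.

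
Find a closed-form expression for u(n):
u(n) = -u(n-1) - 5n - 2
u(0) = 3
First-order linear with linear forcing.
Homogeneous solution: u_h(n) = A·(-1)^n.
Try particular u_p(n) = pn + q. Substituting:
  pn + q = -(p(n-1) + q) - 5n - 2.
Matching the n-coefficient: p = -p - 5 ⇒ p = - \frac{5}{2}.
Matching constants: q = p - q - 2 ⇒ q = - \frac{9}{4}.
General: u(n) = A·(-1)^n - \frac{5 n}{2} - \frac{9}{4}.
Apply u(0) = 3: A - \frac{9}{4} = 3 ⇒ A = \frac{21}{4}.
So u(n) = \frac{21 \left(-1\right)^{n}}{4} - \frac{5 n}{2} - \frac{9}{4}.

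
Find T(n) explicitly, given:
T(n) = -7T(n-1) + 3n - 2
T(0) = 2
First-order linear with linear forcing.
Homogeneous solution: T_h(n) = A·(-7)^n.
Try particular T_p(n) = pn + q. Substituting:
  pn + q = -7(p(n-1) + q) + 3n - 2.
Matching the n-coefficient: p = -7p + 3 ⇒ p = \frac{3}{8}.
Matching constants: q = 7p - 7q - 2 ⇒ q = \frac{5}{64}.
General: T(n) = A·(-7)^n + \frac{3 n}{8} + \frac{5}{64}.
Apply T(0) = 2: A + \frac{5}{64} = 2 ⇒ A = \frac{123}{64}.
So T(n) = \frac{123 \left(-7\right)^{n}}{64} + \frac{3 n}{8} + \frac{5}{64}.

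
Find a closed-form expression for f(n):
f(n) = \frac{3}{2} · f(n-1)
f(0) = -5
Pure geometric recurrence with ratio \frac{3}{2}.
By induction f(n) = f(0) · (\frac{3}{2})^n = - 5 \left(\frac{3}{2}\right)^{n}.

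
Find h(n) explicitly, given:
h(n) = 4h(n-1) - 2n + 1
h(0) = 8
First-order linear with linear forcing.
Homogeneous solution: h_h(n) = A·(4)^n.
Try particular h_p(n) = pn + q. Substituting:
  pn + q = 4(p(n-1) + q) - 2n + 1.
Matching the n-coefficient: p = 4p - 2 ⇒ p = \frac{2}{3}.
Matching constants: q = -4p + 4q + 1 ⇒ q = \frac{5}{9}.
General: h(n) = A·(4)^n + \frac{2 n}{3} + \frac{5}{9}.
Apply h(0) = 8: A + \frac{5}{9} = 8 ⇒ A = \frac{67}{9}.
So h(n) = \frac{67 \cdot 4^{n}}{9} + \frac{2 n}{3} + \frac{5}{9}.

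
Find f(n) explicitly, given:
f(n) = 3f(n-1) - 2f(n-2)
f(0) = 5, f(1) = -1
Characteristic equation: x² - 3x + 2 = 0, which factors as (x - (2))(x - (1)) = 0.
Roots r₁ = 2, r₂ = 1 (distinct).
General solution: f(n) = A·(2)^n + B·(1)^n.
From f(0) = 5: A + B = 5.
From f(1) = -1: 2A + B = -1.
Solving: A = -6, B = 11.
So f(n) = 11 - 6 \cdot 2^{n}.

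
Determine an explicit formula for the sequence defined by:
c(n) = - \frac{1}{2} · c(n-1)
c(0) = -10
Pure geometric recurrence with ratio - \frac{1}{2}.
By induction c(n) = c(0) · (- \frac{1}{2})^n = - 10 \left(- \frac{1}{2}\right)^{n}.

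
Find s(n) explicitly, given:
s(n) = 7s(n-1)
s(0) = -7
This is a homogeneous first-order recurrence with ratio 7.
By induction s(n) = s(0) · (7)^n = - 7 \cdot 7^{n}.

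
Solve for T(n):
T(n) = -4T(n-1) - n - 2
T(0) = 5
First-order linear with linear forcing.
Homogeneous solution: T_h(n) = A·(-4)^n.
Try particular T_p(n) = pn + q. Substituting:
  pn + q = -4(p(n-1) + q) - n - 2.
Matching the n-coefficient: p = -4p - 1 ⇒ p = - \frac{1}{5}.
Matching constants: q = 4p - 4q - 2 ⇒ q = - \frac{14}{25}.
General: T(n) = A·(-4)^n - \frac{n}{5} - \frac{14}{25}.
Apply T(0) = 5: A - \frac{14}{25} = 5 ⇒ A = \frac{139}{25}.
So T(n) = \frac{139 \left(-4\right)^{n}}{25} - \frac{n}{5} - \frac{14}{25}.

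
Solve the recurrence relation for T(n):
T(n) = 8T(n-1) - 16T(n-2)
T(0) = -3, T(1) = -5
Characteristic equation: x² - 8x + 16 = 0, which is (x - (4))².
Repeated root r = 4.
General solution: T(n) = (A + Bn)·(4)^n.
From T(0) = -3: A = -3.
From T(1) = -5: (A + B)·(4) = -5 ⇒ B = \frac{7}{4}.
So T(n) = \left(\frac{7 n}{4} - 3\right) \cdot (4)^n.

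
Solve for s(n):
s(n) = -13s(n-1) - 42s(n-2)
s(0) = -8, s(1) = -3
Characteristic equation: x² + 13x + 42 = 0, which factors as (x - (-6))(x - (-7)) = 0.
Roots r₁ = -6, r₂ = -7 (distinct).
General solution: s(n) = A·(-6)^n + B·(-7)^n.
From s(0) = -8: A + B = -8.
From s(1) = -3: -6A - 7B = -3.
Solving: A = -59, B = 51.
So s(n) = - 59 \left(-6\right)^{n} + 51 \left(-7\right)^{n}.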